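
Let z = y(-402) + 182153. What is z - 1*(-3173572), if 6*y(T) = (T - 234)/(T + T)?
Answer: 1349001503/402 ≈ 3.3557e+6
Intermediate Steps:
y(T) = (-234 + T)/(12*T) (y(T) = ((T - 234)/(T + T))/6 = ((-234 + T)/((2*T)))/6 = ((-234 + T)*(1/(2*T)))/6 = ((-234 + T)/(2*T))/6 = (-234 + T)/(12*T))
z = 73225559/402 (z = (1/12)*(-234 - 402)/(-402) + 182153 = (1/12)*(-1/402)*(-636) + 182153 = 53/402 + 182153 = 73225559/402 ≈ 1.8215e+5)
z - 1*(-3173572) = 73225559/402 - 1*(-3173572) = 73225559/402 + 3173572 = 1349001503/402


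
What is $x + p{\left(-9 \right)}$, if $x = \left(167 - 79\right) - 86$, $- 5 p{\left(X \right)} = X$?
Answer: $\frac{19}{5} \approx 3.8$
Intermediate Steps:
$p{\left(X \right)} = - \frac{X}{5}$
$x = 2$ ($x = 88 - 86 = 2$)
$x + p{\left(-9 \right)} = 2 - - \frac{9}{5} = 2 + \frac{9}{5} = \frac{19}{5}$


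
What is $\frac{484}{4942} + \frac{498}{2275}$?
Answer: $\frac{254444}{803075} \approx 0.31684$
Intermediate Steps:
$\frac{484}{4942} + \frac{498}{2275} = 484 \cdot \frac{1}{4942} + 498 \cdot \frac{1}{2275} = \frac{242}{2471} + \frac{498}{2275} = \frac{254444}{803075}$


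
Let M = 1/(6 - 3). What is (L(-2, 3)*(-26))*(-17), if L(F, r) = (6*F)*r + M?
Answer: -47294/3 ≈ -15765.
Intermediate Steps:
M = ⅓ (M = 1/3 = ⅓ ≈ 0.33333)
L(F, r) = ⅓ + 6*F*r (L(F, r) = (6*F)*r + ⅓ = 6*F*r + ⅓ = ⅓ + 6*F*r)
(L(-2, 3)*(-26))*(-17) = ((⅓ + 6*(-2)*3)*(-26))*(-17) = ((⅓ - 36)*(-26))*(-17) = -107/3*(-26)*(-17) = (2782/3)*(-17) = -47294/3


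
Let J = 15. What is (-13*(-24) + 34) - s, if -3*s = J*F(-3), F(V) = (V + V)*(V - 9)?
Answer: 706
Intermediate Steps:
F(V) = 2*V*(-9 + V) (F(V) = (2*V)*(-9 + V) = 2*V*(-9 + V))
s = -360 (s = -5*2*(-3)*(-9 - 3) = -5*2*(-3)*(-12) = -5*72 = -⅓*1080 = -360)
(-13*(-24) + 34) - s = (-13*(-24) + 34) - 1*(-360) = (312 + 34) + 360 = 346 + 360 = 706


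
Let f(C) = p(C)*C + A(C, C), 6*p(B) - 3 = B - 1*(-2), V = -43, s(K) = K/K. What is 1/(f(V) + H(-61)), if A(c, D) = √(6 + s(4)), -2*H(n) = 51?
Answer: 8886/2193109 - 36*√7/2193109 ≈ 0.0040084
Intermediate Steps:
H(n) = -51/2 (H(n) = -½*51 = -51/2)
s(K) = 1
A(c, D) = √7 (A(c, D) = √(6 + 1) = √7)
p(B) = ⅚ + B/6 (p(B) = ½ + (B - 1*(-2))/6 = ½ + (B + 2)/6 = ½ + (2 + B)/6 = ½ + (⅓ + B/6) = ⅚ + B/6)
f(C) = √7 + C*(⅚ + C/6) (f(C) = (⅚ + C/6)*C + √7 = C*(⅚ + C/6) + √7 = √7 + C*(⅚ + C/6))
1/(f(V) + H(-61)) = 1/((√7 + (⅙)*(-43)*(5 - 43)) - 51/2) = 1/((√7 + (⅙)*(-43)*(-38)) - 51/2) = 1/((√7 + 817/3) - 51/2) = 1/((817/3 + √7) - 51/2) = 1/(1481/6 + √7)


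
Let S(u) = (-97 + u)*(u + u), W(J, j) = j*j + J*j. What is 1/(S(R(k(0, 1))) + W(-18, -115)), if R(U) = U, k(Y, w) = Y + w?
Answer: 1/15103 ≈ 6.6212e-5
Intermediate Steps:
W(J, j) = j² + J*j
S(u) = 2*u*(-97 + u) (S(u) = (-97 + u)*(2*u) = 2*u*(-97 + u))
1/(S(R(k(0, 1))) + W(-18, -115)) = 1/(2*(0 + 1)*(-97 + (0 + 1)) - 115*(-18 - 115)) = 1/(2*1*(-97 + 1) - 115*(-133)) = 1/(2*1*(-96) + 15295) = 1/(-192 + 15295) = 1/15103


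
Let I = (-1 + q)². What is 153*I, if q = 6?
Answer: 3825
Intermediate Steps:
I = 25 (I = (-1 + 6)² = 5² = 25)
153*I = 153*25 = 3825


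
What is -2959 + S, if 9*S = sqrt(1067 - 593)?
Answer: -2959 + sqrt(474)/9 ≈ -2956.6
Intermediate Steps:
S = sqrt(474)/9 (S = sqrt(1067 - 593)/9 = sqrt(474)/9 ≈ 2.4191)
-2959 + S = -2959 + sqrt(474)/9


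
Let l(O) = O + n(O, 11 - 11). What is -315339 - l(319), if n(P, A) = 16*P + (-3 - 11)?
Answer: -320748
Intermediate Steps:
n(P, A) = -14 + 16*P (n(P, A) = 16*P - 14 = -14 + 16*P)
l(O) = -14 + 17*O (l(O) = O + (-14 + 16*O) = -14 + 17*O)
-315339 - l(319) = -315339 - (-14 + 17*319) = -315339 - (-14 + 5423) = -315339 - 1*5409 = -315339 - 5409 = -320748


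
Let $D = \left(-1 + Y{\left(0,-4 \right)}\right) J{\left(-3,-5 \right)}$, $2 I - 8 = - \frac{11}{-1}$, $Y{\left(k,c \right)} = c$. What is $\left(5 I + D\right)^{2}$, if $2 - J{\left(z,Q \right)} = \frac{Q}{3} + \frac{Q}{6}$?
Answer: $625$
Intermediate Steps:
$J{\left(z,Q \right)} = 2 - \frac{Q}{2}$ ($J{\left(z,Q \right)} = 2 - \left(\frac{Q}{3} + \frac{Q}{6}\right) = 2 - \frac{Q}{2}$)
$I = \frac{19}{2}$ ($I = 4 + \frac{\left(-11\right) \frac{1}{-1}}{2} = 4 + \frac{\left(-11\right) \left(-1\right)}{2} = 4 + \frac{1}{2} \cdot 11 = 4 + \frac{11}{2} = \frac{19}{2} \approx 9.5$)
$D = - \frac{45}{2}$ ($D = \left(-1 - 4\right) \left(2 - - \frac{5}{2}\right) = - 5 \left(2 + \frac{5}{2}\right) = \left(-5\right) \frac{9}{2} = - \frac{45}{2} \approx -22.5$)
$\left(5 I + D\right)^{2} = \left(5 \cdot \frac{19}{2} - \frac{45}{2}\right)^{2} = \left(\frac{95}{2} - \frac{45}{2}\right)^{2} = 25^{2} = 625$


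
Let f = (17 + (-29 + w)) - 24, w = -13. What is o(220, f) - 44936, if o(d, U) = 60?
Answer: -44876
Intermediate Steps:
f = -49 (f = (17 + (-29 - 13)) - 24 = (17 - 42) - 24 = -25 - 24 = -49)
o(220, f) - 44936 = 60 - 44936 = -44876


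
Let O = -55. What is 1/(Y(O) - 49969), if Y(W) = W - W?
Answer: -1/49969 ≈ -2.0012e-5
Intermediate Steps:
Y(W) = 0
1/(Y(O) - 49969) = 1/(0 - 49969) = 1/(-49969) = -1/49969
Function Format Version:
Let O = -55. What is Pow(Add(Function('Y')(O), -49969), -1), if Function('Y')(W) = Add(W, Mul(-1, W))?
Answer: Rational(-1, 49969) ≈ -2.0012e-5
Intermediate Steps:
Function('Y')(W) = 0
Pow(Add(Function('Y')(O), -49969), -1) = Pow(Add(0, -49969), -1) = Pow(-49969, -1) = Rational(-1, 49969)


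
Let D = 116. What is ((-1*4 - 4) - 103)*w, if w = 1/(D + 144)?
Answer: -111/260 ≈ -0.42692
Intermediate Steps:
w = 1/260 (w = 1/(116 + 144) = 1/260 ≈ 0.0038462)
((-1*4 - 4) - 103)*w = ((-1*4 - 4) - 103)*(1/260) = ((-4 - 4) - 103)*(1/260) = (-8 - 103)*(1/260) = -111*1/260 = -111/260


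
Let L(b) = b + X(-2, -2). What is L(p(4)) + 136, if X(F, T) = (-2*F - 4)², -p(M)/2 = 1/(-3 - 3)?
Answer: 409/3 ≈ 136.33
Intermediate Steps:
p(M) = ⅓ (p(M) = -2/(-3 - 3) = -2/(-6) = -2*(-⅙) = ⅓)
X(F, T) = (-4 - 2*F)²
L(b) = b (L(b) = b + 4*(2 - 2)² = b + 4*0² = b + 4*0 = b + 0 = b)
L(p(4)) + 136 = ⅓ + 136 = 409/3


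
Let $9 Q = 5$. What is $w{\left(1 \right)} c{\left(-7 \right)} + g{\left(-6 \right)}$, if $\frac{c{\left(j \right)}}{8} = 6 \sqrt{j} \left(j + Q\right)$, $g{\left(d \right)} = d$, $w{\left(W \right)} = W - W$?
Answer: $-6$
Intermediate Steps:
$Q = \frac{5}{9}$ ($Q = \frac{1}{9} \cdot 5 = \frac{5}{9} \approx 0.55556$)
$w{\left(W \right)} = 0$
$c{\left(j \right)} = 48 \sqrt{j} \left(\frac{5}{9} + j\right)$ ($c{\left(j \right)} = 8 \cdot 6 \sqrt{j} \left(j + \frac{5}{9}\right) = 8 \cdot 6 \sqrt{j} \left(\frac{5}{9} + j\right) = 48 \sqrt{j} \left(\frac{5}{9} + j\right)$)
$w{\left(1 \right)} c{\left(-7 \right)} + g{\left(-6 \right)} = 0 \sqrt{-7} \left(\frac{80}{3} + 48 \left(-7\right)\right) - 6 = 0 i \sqrt{7} \left(\frac{80}{3} - 336\right) - 6 = 0 i \sqrt{7} \left(- \frac{928}{3}\right) - 6 = 0 \left(- \frac{928 i \sqrt{7}}{3}\right) - 6 = 0 - 6 = -6$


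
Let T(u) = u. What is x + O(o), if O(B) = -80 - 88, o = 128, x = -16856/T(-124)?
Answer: -994/31 ≈ -32.065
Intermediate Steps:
x = 4214/31 (x = -16856/(-124) = -16856*(-1/124) = 4214/31 ≈ 135.94)
O(B) = -168
x + O(o) = 4214/31 - 168 = -994/31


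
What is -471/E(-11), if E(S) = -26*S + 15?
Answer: -471/301 ≈ -1.5648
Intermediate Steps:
E(S) = 15 - 26*S
-471/E(-11) = -471/(15 - 26*(-11)) = -471/(15 + 286) = -471/301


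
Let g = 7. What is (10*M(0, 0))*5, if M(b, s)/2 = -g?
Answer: -700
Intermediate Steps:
M(b, s) = -14 (M(b, s) = 2*(-1*7) = 2*(-7) = -14)
(10*M(0, 0))*5 = (10*(-14))*5 = -140*5 = -700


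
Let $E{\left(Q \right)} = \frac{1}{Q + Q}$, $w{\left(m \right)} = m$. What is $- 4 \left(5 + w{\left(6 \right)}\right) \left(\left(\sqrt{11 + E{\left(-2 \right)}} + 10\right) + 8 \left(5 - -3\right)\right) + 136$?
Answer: $-3120 - 22 \sqrt{43} \approx -3264.3$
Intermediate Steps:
$E{\left(Q \right)} = \frac{1}{2 Q}$
$- 4 \left(5 + w{\left(6 \right)}\right) \left(\left(\sqrt{11 + E{\left(-2 \right)}} + 10\right) + 8 \left(5 - -3\right)\right) + 136 = - 4 \left(5 + 6\right) \left(\left(\sqrt{11 + \frac{1}{2 \left(-2\right)}} + 10\right) + 8 \left(5 - -3\right)\right) + 136 = \left(-4\right) 11 \left(\left(\sqrt{11 + \frac{1}{2} \left(- \frac{1}{2}\right)} + 10\right) + 8 \left(5 + 3\right)\right) + 136 = - 44 \left(\left(\sqrt{11 - \frac{1}{4}} + 10\right) + 8 \cdot 8\right) + 136 = - 44 \left(\left(\sqrt{\frac{43}{4}} + 10\right) + 64\right) + 136 = - 44 \left(\left(\frac{\sqrt{43}}{2} + 10\right) + 64\right) + 136 = - 44 \left(\left(10 + \frac{\sqrt{43}}{2}\right) + 64\right) + 136 = - 44 \left(74 + \frac{\sqrt{43}}{2}\right) + 136 = \left(-3256 - 22 \sqrt{43}\right) + 136 = -3120 - 22 \sqrt{43}$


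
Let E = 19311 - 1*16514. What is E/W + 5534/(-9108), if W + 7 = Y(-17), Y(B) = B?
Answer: -2133991/18216 ≈ -117.15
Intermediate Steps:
W = -24 (W = -7 - 17 = -24)
E = 2797 (E = 19311 - 16514 = 2797)
E/W + 5534/(-9108) = 2797/(-24) + 5534/(-9108) = 2797*(-1/24) + 5534*(-1/9108) = -2797/24 - 2767/4554 = -2133991/18216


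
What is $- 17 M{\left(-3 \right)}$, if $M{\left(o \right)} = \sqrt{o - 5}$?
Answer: $- 34 i \sqrt{2} \approx - 48.083 i$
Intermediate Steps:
$M{\left(o \right)} = \sqrt{-5 + o}$ ($M{\left(o \right)} = \sqrt{o - 5} = \sqrt{-5 + o}$)
$- 17 M{\left(-3 \right)} = - 17 \sqrt{-5 - 3} = - 17 \sqrt{-8} = - 17 \cdot 2 i \sqrt{2} = - 34 i \sqrt{2}$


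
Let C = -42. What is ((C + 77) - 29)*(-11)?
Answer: -66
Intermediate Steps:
((C + 77) - 29)*(-11) = ((-42 + 77) - 29)*(-11) = (35 - 29)*(-11) = 6*(-11) = -66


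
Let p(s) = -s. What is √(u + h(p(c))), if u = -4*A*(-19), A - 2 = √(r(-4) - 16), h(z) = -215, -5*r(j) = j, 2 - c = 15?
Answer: √(-1575 + 760*I*√95)/5 ≈ 10.953 + 13.526*I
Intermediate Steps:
c = -13 (c = 2 - 1*15 = 2 - 15 = -13)
r(j) = -j/5
A = 2 + 2*I*√95/5 (A = 2 + √(-⅕*(-4) - 16) = 2 + √(⅘ - 16) = 2 + √(-76/5) = 2 + 2*I*√95/5 ≈ 2.0 + 3.8987*I)
u = 152 + 152*I*√95/5 (u = -4*(2 + 2*I*√95/5)*(-19) = (-8 - 8*I*√95/5)*(-19) = 152 + 152*I*√95/5 ≈ 152.0 + 296.3*I)
√(u + h(p(c))) = √((152 + 152*I*√95/5) - 215) = √(-63 + 152*I*√95/5)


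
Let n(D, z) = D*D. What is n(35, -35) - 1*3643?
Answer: -2418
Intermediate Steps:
n(D, z) = D²
n(35, -35) - 1*3643 = 35² - 1*3643 = 1225 - 3643 = -2418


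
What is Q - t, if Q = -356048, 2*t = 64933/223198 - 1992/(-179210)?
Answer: -14241681642158513/39999313580 ≈ -3.5605e+5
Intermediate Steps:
t = 6040626673/39999313580 (t = (64933/223198 - 1992/(-179210))/2 = (64933*(1/223198) - 1992*(-1/179210))/2 = (64933/223198 + 996/89605)/2 = (½)*(6040626673/19999656790) = 6040626673/39999313580 ≈ 0.15102)
Q - t = -356048 - 1*6040626673/39999313580 = -356048 - 6040626673/39999313580 = -14241681642158513/39999313580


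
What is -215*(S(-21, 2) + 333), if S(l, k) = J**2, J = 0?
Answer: -71595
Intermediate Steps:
S(l, k) = 0 (S(l, k) = 0**2 = 0)
-215*(S(-21, 2) + 333) = -215*(0 + 333) = -215*333 = -71595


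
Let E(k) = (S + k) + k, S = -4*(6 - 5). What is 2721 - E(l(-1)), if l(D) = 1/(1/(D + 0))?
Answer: 2727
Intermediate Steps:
S = -4 (S = -4*1 = -4)
l(D) = D (l(D) = 1/(1/D) = D)
E(k) = -4 + 2*k (E(k) = (-4 + k) + k = -4 + 2*k)
2721 - E(l(-1)) = 2721 - (-4 + 2*(-1)) = 2721 - (-4 - 2) = 2721 - 1*(-6) = 2721 + 6 = 2727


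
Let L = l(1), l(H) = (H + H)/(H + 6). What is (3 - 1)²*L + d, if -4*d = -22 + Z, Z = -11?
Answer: 263/28 ≈ 9.3929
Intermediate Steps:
l(H) = 2*H/(6 + H) (l(H) = (2*H)/(6 + H) = 2*H/(6 + H))
L = 2/7 (L = 2*1/(6 + 1) = 2*1/7 = 2*1*(⅐) = 2/7 ≈ 0.28571)
d = 33/4 (d = -(-22 - 11)/4 = -¼*(-33) = 33/4 ≈ 8.2500)
(3 - 1)²*L + d = (3 - 1)²*(2/7) + 33/4 = 2²*(2/7) + 33/4 = 4*(2/7) + 33/4 = 8/7 + 33/4 = 263/28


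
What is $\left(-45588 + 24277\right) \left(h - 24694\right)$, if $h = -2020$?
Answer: $569302054$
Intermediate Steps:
$\left(-45588 + 24277\right) \left(h - 24694\right) = \left(-45588 + 24277\right) \left(-2020 - 24694\right) = \left(-21311\right) \left(-26714\right) = 569302054$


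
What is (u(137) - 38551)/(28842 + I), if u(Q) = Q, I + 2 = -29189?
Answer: 38414/349 ≈ 110.07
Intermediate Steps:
I = -29191 (I = -2 - 29189 = -29191)
(u(137) - 38551)/(28842 + I) = (137 - 38551)/(28842 - 29191) = -38414/(-349) = -38414*(-1/349) = 38414/349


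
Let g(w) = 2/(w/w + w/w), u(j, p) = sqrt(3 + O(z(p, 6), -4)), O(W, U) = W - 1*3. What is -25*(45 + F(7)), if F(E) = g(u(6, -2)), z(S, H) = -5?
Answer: -1150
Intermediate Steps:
O(W, U) = -3 + W (O(W, U) = W - 3 = -3 + W)
u(j, p) = I*sqrt(5) (u(j, p) = sqrt(3 + (-3 - 5)) = sqrt(3 - 8) = sqrt(-5) = I*sqrt(5))
g(w) = 1 (g(w) = 2/(1 + 1) = 2/2 = 2*(1/2) = 1)
F(E) = 1
-25*(45 + F(7)) = -25*(45 + 1) = -25*46 = -1150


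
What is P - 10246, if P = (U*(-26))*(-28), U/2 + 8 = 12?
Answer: -4422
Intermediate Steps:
U = 8 (U = -16 + 2*12 = -16 + 24 = 8)
P = 5824 (P = (8*(-26))*(-28) = -208*(-28) = 5824)
P - 10246 = 5824 - 10246 = -4422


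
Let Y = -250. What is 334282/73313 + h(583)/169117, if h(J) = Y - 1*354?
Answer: 56488487942/12398474621 ≈ 4.5561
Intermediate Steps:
h(J) = -604 (h(J) = -250 - 1*354 = -250 - 354 = -604)
334282/73313 + h(583)/169117 = 334282/73313 - 604/169117 = 56488487942/12398474621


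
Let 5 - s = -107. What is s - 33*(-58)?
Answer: 2026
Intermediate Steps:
s = 112 (s = 5 - 1*(-107) = 5 + 107 = 112)
s - 33*(-58) = 112 - 33*(-58) = 112 + 1914 = 2026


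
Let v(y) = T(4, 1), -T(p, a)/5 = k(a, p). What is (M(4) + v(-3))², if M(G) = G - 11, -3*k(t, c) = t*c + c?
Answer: 361/9 ≈ 40.111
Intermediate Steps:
k(t, c) = -c/3 - c*t/3 (k(t, c) = -(t*c + c)/3 = -(c*t + c)/3 = -(c + c*t)/3 = -c/3 - c*t/3)
T(p, a) = 5*p*(1 + a)/3 (T(p, a) = -(-5)*p*(1 + a)/3 = 5*p*(1 + a)/3)
v(y) = 40/3 (v(y) = (5/3)*4*(1 + 1) = (5/3)*4*2 = 40/3)
M(G) = -11 + G
(M(4) + v(-3))² = ((-11 + 4) + 40/3)² = (-7 + 40/3)² = (19/3)² = 361/9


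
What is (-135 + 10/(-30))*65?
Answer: -26390/3 ≈ -8796.7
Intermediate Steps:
(-135 + 10/(-30))*65 = (-135 + 10*(-1/30))*65 = (-135 - 1/3)*65 = -406/3*65 = -26390/3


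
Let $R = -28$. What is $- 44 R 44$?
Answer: $54208$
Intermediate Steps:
$- 44 R 44 = \left(-44\right) \left(-28\right) 44 = 1232 \cdot 44 = 54208$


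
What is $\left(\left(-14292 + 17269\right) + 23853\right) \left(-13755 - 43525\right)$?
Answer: $-1536822400$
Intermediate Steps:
$\left(\left(-14292 + 17269\right) + 23853\right) \left(-13755 - 43525\right) = \left(2977 + 23853\right) \left(-57280\right) = 26830 \left(-57280\right) = -1536822400$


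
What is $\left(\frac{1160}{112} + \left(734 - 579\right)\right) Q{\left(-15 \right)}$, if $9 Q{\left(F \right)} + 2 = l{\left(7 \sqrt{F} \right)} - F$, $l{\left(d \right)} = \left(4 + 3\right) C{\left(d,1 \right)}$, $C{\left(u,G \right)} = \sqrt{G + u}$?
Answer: $\frac{30095}{126} + \frac{2315 \sqrt{1 + 7 i \sqrt{15}}}{18} \approx 721.18 + 464.87 i$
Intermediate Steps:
$l{\left(d \right)} = 7 \sqrt{1 + d}$ ($l{\left(d \right)} = \left(4 + 3\right) \sqrt{1 + d} = 7 \sqrt{1 + d}$)
$Q{\left(F \right)} = - \frac{2}{9} - \frac{F}{9} + \frac{7 \sqrt{1 + 7 \sqrt{F}}}{9}$ ($Q{\left(F \right)} = - \frac{2}{9} + \frac{7 \sqrt{1 + 7 \sqrt{F}} - F}{9} = - \frac{2}{9} + \frac{- F + 7 \sqrt{1 + 7 \sqrt{F}}}{9} = - \frac{2}{9} - \left(- \frac{7 \sqrt{1 + 7 \sqrt{F}}}{9} + \frac{F}{9}\right) = - \frac{2}{9} - \frac{F}{9} + \frac{7 \sqrt{1 + 7 \sqrt{F}}}{9}$)
$\left(\frac{1160}{112} + \left(734 - 579\right)\right) Q{\left(-15 \right)} = \left(\frac{1160}{112} + \left(734 - 579\right)\right) \left(- \frac{2}{9} - - \frac{5}{3} + \frac{7 \sqrt{1 + 7 \sqrt{-15}}}{9}\right) = \left(1160 \cdot \frac{1}{112} + 155\right) \left(- \frac{2}{9} + \frac{5}{3} + \frac{7 \sqrt{1 + 7 i \sqrt{15}}}{9}\right) = \left(\frac{145}{14} + 155\right) \left(- \frac{2}{9} + \frac{5}{3} + \frac{7 \sqrt{1 + 7 i \sqrt{15}}}{9}\right) = \frac{2315 \left(\frac{13}{9} + \frac{7 \sqrt{1 + 7 i \sqrt{15}}}{9}\right)}{14} = \frac{30095}{126} + \frac{2315 \sqrt{1 + 7 i \sqrt{15}}}{18}$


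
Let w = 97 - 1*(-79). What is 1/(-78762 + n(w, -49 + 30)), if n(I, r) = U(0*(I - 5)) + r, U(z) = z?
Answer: -1/78781 ≈ -1.2693e-5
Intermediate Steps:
w = 176 (w = 97 + 79 = 176)
n(I, r) = r (n(I, r) = 0*(I - 5) + r = 0*(-5 + I) + r = 0 + r = r)
1/(-78762 + n(w, -49 + 30)) = 1/(-78762 + (-49 + 30)) = 1/(-78762 - 19) = 1/(-78781) = -1/78781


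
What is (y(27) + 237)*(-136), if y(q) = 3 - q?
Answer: -28968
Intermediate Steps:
(y(27) + 237)*(-136) = ((3 - 1*27) + 237)*(-136) = ((3 - 27) + 237)*(-136) = (-24 + 237)*(-136) = 213*(-136) = -28968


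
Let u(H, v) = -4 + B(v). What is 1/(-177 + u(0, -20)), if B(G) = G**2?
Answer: 1/219 ≈ 0.0045662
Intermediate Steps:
u(H, v) = -4 + v**2
1/(-177 + u(0, -20)) = 1/(-177 + (-4 + (-20)**2)) = 1/(-177 + (-4 + 400)) = 1/(-177 + 396) = 1/219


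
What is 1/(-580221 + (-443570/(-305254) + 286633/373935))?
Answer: -57072577245/33114581160562279 ≈ -1.7235e-6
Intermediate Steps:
1/(-580221 + (-443570/(-305254) + 286633/373935)) = 1/(-580221 + (-443570*(-1/305254) + 286633*(1/373935))) = 1/(-580221 + (221785/152627 + 286633/373935)) = 1/(-580221 + 126681108866/57072577245) = 1/(-33114581160562279/57072577245) = -57072577245/33114581160562279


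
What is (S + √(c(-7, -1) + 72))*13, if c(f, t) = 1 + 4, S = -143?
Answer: -1859 + 13*√77 ≈ -1744.9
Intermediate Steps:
c(f, t) = 5
(S + √(c(-7, -1) + 72))*13 = (-143 + √(5 + 72))*13 = (-143 + √77)*13 = -1859 + 13*√77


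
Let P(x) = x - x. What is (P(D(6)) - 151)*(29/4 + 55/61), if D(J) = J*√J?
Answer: -300339/244 ≈ -1230.9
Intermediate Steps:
D(J) = J^(3/2)
P(x) = 0
(P(D(6)) - 151)*(29/4 + 55/61) = (0 - 151)*(29/4 + 55/61) = -151*(29*(¼) + 55*(1/61)) = -151*(29/4 + 55/61) = -151*1989/244 = -300339/244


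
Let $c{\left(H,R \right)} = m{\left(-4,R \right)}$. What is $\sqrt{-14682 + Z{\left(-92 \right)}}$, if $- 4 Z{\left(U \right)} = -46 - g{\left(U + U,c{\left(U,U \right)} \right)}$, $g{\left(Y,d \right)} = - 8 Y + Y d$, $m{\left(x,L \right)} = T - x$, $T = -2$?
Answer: $\frac{i \sqrt{57578}}{2} \approx 119.98 i$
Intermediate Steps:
$m{\left(x,L \right)} = -2 - x$
$c{\left(H,R \right)} = 2$ ($c{\left(H,R \right)} = -2 - -4 = -2 + 4 = 2$)
$Z{\left(U \right)} = \frac{23}{2} - 3 U$ ($Z{\left(U \right)} = - \frac{-46 - \left(U + U\right) \left(-8 + 2\right)}{4} = - \frac{-46 - 2 U \left(-6\right)}{4} = - \frac{-46 - - 12 U}{4} = - \frac{-46 + 12 U}{4} = \frac{23}{2} - 3 U$)
$\sqrt{-14682 + Z{\left(-92 \right)}} = \sqrt{-14682 + \left(\frac{23}{2} - -276\right)} = \sqrt{-14682 + \left(\frac{23}{2} + 276\right)} = \sqrt{-14682 + \frac{575}{2}} = \sqrt{- \frac{28789}{2}} = \frac{i \sqrt{57578}}{2}$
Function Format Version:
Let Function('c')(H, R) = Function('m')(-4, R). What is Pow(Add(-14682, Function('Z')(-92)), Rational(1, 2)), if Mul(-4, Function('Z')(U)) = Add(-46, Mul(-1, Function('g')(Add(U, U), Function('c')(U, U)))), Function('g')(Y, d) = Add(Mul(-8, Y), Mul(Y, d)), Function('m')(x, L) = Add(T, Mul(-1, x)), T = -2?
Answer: Mul(Rational(1, 2), I, Pow(57578, Rational(1, 2))) ≈ Mul(119.98, I)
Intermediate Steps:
Function('m')(x, L) = Add(-2, Mul(-1, x))
Function('c')(H, R) = 2 (Function('c')(H, R) = Add(-2, Mul(-1, -4)) = Add(-2, 4) = 2)
Function('Z')(U) = Add(Rational(23, 2), Mul(-3, U)) (Function('Z')(U) = Mul(Rational(-1, 4), Add(-46, Mul(-1, Mul(Add(U, U), Add(-8, 2))))) = Mul(Rational(-1, 4), Add(-46, Mul(-1, Mul(Mul(2, U), -6)))) = Mul(Rational(-1, 4), Add(-46, Mul(-1, Mul(-12, U)))) = Mul(Rational(-1, 4), Add(-46, Mul(12, U))) = Add(Rational(23, 2), Mul(-3, U)))
Pow(Add(-14682, Function('Z')(-92)), Rational(1, 2)) = Pow(Add(-14682, Add(Rational(23, 2), Mul(-3, -92))), Rational(1, 2)) = Pow(Add(-14682, Add(Rational(23, 2), 276)), Rational(1, 2)) = Pow(Add(-14682, Rational(575, 2)), Rational(1, 2)) = Pow(Rational(-28789, 2), Rational(1, 2)) = Mul(Rational(1, 2), I, Pow(57578, Rational(1, 2)))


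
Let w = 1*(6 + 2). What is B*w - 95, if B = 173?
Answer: 1289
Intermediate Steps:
w = 8 (w = 1*8 = 8)
B*w - 95 = 173*8 - 95 = 1384 - 95 = 1289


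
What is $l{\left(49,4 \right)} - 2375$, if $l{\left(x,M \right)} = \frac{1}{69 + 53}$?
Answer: $- \frac{289749}{122} \approx -2375.0$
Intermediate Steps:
$l{\left(x,M \right)} = \frac{1}{122}$
$l{\left(49,4 \right)} - 2375 = \frac{1}{122} - 2375 = - \frac{289749}{122}$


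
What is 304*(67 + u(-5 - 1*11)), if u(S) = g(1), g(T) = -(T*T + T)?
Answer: 19760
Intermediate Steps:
g(T) = -T - T² (g(T) = -(T² + T) = -(T + T²) = -T - T²)
u(S) = -2 (u(S) = -1*1*(1 + 1) = -1*1*2 = -2)
304*(67 + u(-5 - 1*11)) = 304*(67 - 2) = 304*65 = 19760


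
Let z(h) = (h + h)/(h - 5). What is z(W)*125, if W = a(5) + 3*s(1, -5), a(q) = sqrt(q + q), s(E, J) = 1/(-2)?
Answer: -250/129 - 5000*sqrt(10)/129 ≈ -124.51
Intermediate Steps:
s(E, J) = -1/2
a(q) = sqrt(2)*sqrt(q) (a(q) = sqrt(2*q) = sqrt(2)*sqrt(q))
W = -3/2 + sqrt(10) (W = sqrt(2)*sqrt(5) + 3*(-1/2) = sqrt(10) - 3/2 = -3/2 + sqrt(10) ≈ 1.6623)
z(h) = 2*h/(-5 + h) (z(h) = (2*h)/(-5 + h) = 2*h/(-5 + h))
z(W)*125 = (2*(-3/2 + sqrt(10))/(-5 + (-3/2 + sqrt(10))))*125 = (2*(-3/2 + sqrt(10))/(-13/2 + sqrt(10)))*125 = 250*(-3/2 + sqrt(10))/(-13/2 + sqrt(10))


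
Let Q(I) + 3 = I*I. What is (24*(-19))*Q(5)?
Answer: -10032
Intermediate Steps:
Q(I) = -3 + I² (Q(I) = -3 + I*I = -3 + I²)
(24*(-19))*Q(5) = (24*(-19))*(-3 + 5²) = -456*(-3 + 25) = -456*22 = -10032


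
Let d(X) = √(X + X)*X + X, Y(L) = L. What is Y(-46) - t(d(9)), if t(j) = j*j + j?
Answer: -1594 - 513*√2 ≈ -2319.5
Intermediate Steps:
d(X) = X + √2*X^(3/2) (d(X) = √(2*X)*X + X = (√2*√X)*X + X = √2*X^(3/2) + X = X + √2*X^(3/2))
t(j) = j + j² (t(j) = j² + j = j + j²)
Y(-46) - t(d(9)) = -46 - (9 + √2*9^(3/2))*(1 + (9 + √2*9^(3/2))) = -46 - (9 + √2*27)*(1 + (9 + √2*27)) = -46 - (9 + 27*√2)*(1 + (9 + 27*√2)) = -46 - (9 + 27*√2)*(10 + 27*√2)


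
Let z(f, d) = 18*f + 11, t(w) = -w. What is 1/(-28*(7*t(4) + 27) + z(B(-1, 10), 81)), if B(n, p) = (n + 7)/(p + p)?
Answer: 5/222 ≈ 0.022523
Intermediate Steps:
B(n, p) = (7 + n)/(2*p) (B(n, p) = (7 + n)/((2*p)) = (7 + n)*(1/(2*p)) = (7 + n)/(2*p))
z(f, d) = 11 + 18*f
1/(-28*(7*t(4) + 27) + z(B(-1, 10), 81)) = 1/(-28*(7*(-1*4) + 27) + (11 + 18*((½)*(7 - 1)/10))) = 1/(-28*(7*(-4) + 27) + (11 + 18*((½)*(⅒)*6))) = 1/(-28*(-28 + 27) + (11 + 18*(3/10))) = 1/(-28*(-1) + (11 + 27/5)) = 1/(28 + 82/5) = 1/(222/5) = 5/222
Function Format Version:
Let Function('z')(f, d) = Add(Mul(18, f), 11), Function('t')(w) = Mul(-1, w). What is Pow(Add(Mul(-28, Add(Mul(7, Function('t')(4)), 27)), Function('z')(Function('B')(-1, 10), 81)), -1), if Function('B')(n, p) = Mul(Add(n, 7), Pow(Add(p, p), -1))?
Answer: Rational(5, 222) ≈ 0.022523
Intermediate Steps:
Function('B')(n, p) = Mul(Rational(1, 2), Pow(p, -1), Add(7, n)) (Function('B')(n, p) = Mul(Add(7, n), Pow(Mul(2, p), -1)) = Mul(Add(7, n), Mul(Rational(1, 2), Pow(p, -1))) = Mul(Rational(1, 2), Pow(p, -1), Add(7, n)))
Function('z')(f, d) = Add(11, Mul(18, f))
Pow(Add(Mul(-28, Add(Mul(7, Function('t')(4)), 27)), Function('z')(Function('B')(-1, 10), 81)), -1) = Pow(Add(Mul(-28, Add(Mul(7, Mul(-1, 4)), 27)), Add(11, Mul(18, Mul(Rational(1, 2), Pow(10, -1), Add(7, -1))))), -1) = Pow(Add(Mul(-28, Add(Mul(7, -4), 27)), Add(11, Mul(18, Mul(Rational(1, 2), Rational(1, 10), 6)))), -1) = Pow(Add(Mul(-28, Add(-28, 27)), Add(11, Mul(18, Rational(3, 10)))), -1) = Pow(Add(Mul(-28, -1), Add(11, Rational(27, 5))), -1) = Pow(Add(28, Rational(82, 5)), -1) = Pow(Rational(222, 5), -1) = Rational(5, 222)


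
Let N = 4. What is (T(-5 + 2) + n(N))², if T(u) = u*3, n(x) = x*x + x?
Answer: 121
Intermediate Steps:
n(x) = x + x² (n(x) = x² + x = x + x²)
T(u) = 3*u
(T(-5 + 2) + n(N))² = (3*(-5 + 2) + 4*(1 + 4))² = (3*(-3) + 4*5)² = (-9 + 20)² = 11² = 121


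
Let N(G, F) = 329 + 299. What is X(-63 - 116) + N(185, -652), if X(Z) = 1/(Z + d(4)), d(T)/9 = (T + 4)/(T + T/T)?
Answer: 516839/823 ≈ 627.99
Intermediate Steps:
d(T) = 9*(4 + T)/(1 + T) (d(T) = 9*((T + 4)/(T + T/T)) = 9*((4 + T)/(T + 1)) = 9*((4 + T)/(1 + T)) = 9*(4 + T)/(1 + T))
X(Z) = 1/(72/5 + Z) (X(Z) = 1/(Z + 9*(4 + 4)/(1 + 4)) = 1/(Z + 9*8/5) = 1/(Z + 9*(⅕)*8) = 1/(Z + 72/5) = 1/(72/5 + Z))
N(G, F) = 628
X(-63 - 116) + N(185, -652) = 5/(72 + 5*(-63 - 116)) + 628 = 5/(72 + 5*(-179)) + 628 = 5/(72 - 895) + 628 = 5/(-823) + 628 = 5*(-1/823) + 628 = -5/823 + 628 = 516839/823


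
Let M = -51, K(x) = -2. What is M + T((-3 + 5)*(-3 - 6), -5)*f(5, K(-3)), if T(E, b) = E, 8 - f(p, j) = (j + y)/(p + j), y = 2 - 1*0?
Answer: -195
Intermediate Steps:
y = 2 (y = 2 + 0 = 2)
f(p, j) = 8 - (2 + j)/(j + p) (f(p, j) = 8 - (j + 2)/(p + j) = 8 - (2 + j)/(j + p))
M + T((-3 + 5)*(-3 - 6), -5)*f(5, K(-3)) = -51 + ((-3 + 5)*(-3 - 6))*((-2 + 7*(-2) + 8*5)/(-2 + 5)) = -51 + (2*(-9))*((-2 - 14 + 40)/3) = -51 - 6*24 = -51 - 18*8 = -51 - 144 = -195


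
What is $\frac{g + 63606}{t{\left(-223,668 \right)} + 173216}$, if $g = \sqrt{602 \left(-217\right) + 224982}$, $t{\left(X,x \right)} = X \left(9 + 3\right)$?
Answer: $\frac{31803}{85270} + \frac{\sqrt{23587}}{85270} \approx 0.37477$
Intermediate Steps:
$t{\left(X,x \right)} = 12 X$ ($t{\left(X,x \right)} = X 12 = 12 X$)
$g = 2 \sqrt{23587}$ ($g = \sqrt{-130634 + 224982} = \sqrt{94348} = 2 \sqrt{23587} \approx 307.16$)
$\frac{g + 63606}{t{\left(-223,668 \right)} + 173216} = \frac{2 \sqrt{23587} + 63606}{12 \left(-223\right) + 173216} = \frac{63606 + 2 \sqrt{23587}}{-2676 + 173216} = \frac{63606 + 2 \sqrt{23587}}{170540} = \left(63606 + 2 \sqrt{23587}\right) \frac{1}{170540} = \frac{31803}{85270} + \frac{\sqrt{23587}}{85270}$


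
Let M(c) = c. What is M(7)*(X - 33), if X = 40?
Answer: 49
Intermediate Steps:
M(7)*(X - 33) = 7*(40 - 33) = 7*7 = 49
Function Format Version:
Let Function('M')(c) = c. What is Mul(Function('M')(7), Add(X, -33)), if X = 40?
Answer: 49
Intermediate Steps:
Mul(Function('M')(7), Add(X, -33)) = Mul(7, Add(40, -33)) = Mul(7, 7) = 49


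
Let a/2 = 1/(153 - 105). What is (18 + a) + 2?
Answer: 481/24 ≈ 20.042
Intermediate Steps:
a = 1/24 (a = 2/(153 - 105) = 2/48 = 2*(1/48) = 1/24 ≈ 0.041667)
(18 + a) + 2 = (18 + 1/24) + 2 = 433/24 + 2 = 481/24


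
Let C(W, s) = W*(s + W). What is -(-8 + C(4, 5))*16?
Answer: -448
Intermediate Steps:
C(W, s) = W*(W + s)
-(-8 + C(4, 5))*16 = -(-8 + 4*(4 + 5))*16 = -(-8 + 4*9)*16 = -(-8 + 36)*16 = -28*16 = -1*448 = -448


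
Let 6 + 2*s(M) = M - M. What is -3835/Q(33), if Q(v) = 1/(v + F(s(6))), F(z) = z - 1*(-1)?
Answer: -118885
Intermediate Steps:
s(M) = -3 (s(M) = -3 + (M - M)/2 = -3 + (½)*0 = -3 + 0 = -3)
F(z) = 1 + z (F(z) = z + 1 = 1 + z)
Q(v) = 1/(-2 + v) (Q(v) = 1/(v + (1 - 3)) = 1/(v - 2) = 1/(-2 + v))
-3835/Q(33) = -3835/(1/(-2 + 33)) = -3835/(1/31) = -3835/1/31 = -3835*31 = -118885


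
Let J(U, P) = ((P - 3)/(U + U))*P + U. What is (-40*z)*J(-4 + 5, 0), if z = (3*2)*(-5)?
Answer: 1200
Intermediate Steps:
J(U, P) = U + P*(-3 + P)/(2*U) (J(U, P) = ((-3 + P)/((2*U)))*P + U = ((-3 + P)*(1/(2*U)))*P + U = ((-3 + P)/(2*U))*P + U = P*(-3 + P)/(2*U) + U = U + P*(-3 + P)/(2*U))
z = -30 (z = 6*(-5) = -30)
(-40*z)*J(-4 + 5, 0) = (-40*(-30))*((0² - 3*0 + 2*(-4 + 5)²)/(2*(-4 + 5))) = 1200*((½)*(0 + 0 + 2*1²)/1) = 1200*((½)*1*(0 + 0 + 2*1)) = 1200*((½)*1*(0 + 0 + 2)) = 1200*((½)*1*2) = 1200*1 = 1200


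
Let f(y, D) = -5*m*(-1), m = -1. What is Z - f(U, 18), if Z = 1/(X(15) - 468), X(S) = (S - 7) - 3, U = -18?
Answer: 2314/463 ≈ 4.9978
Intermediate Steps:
X(S) = -10 + S (X(S) = (-7 + S) - 3 = -10 + S)
f(y, D) = -5 (f(y, D) = -5*(-1)*(-1) = 5*(-1) = -5)
Z = -1/463 (Z = 1/((-10 + 15) - 468) = 1/(5 - 468) = 1/(-463) = -1/463 ≈ -0.0021598)
Z - f(U, 18) = -1/463 - 1*(-5) = -1/463 + 5 = 2314/463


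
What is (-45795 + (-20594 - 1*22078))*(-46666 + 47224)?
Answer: -49364586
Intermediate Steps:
(-45795 + (-20594 - 1*22078))*(-46666 + 47224) = (-45795 + (-20594 - 22078))*558 = (-45795 - 42672)*558 = -88467*558 = -49364586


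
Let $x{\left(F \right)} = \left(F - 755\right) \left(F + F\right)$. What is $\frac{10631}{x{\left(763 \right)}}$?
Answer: $\frac{10631}{12208} \approx 0.87082$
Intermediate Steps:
$x{\left(F \right)} = 2 F \left(-755 + F\right)$ ($x{\left(F \right)} = \left(-755 + F\right) 2 F = 2 F \left(-755 + F\right)$)
$\frac{10631}{x{\left(763 \right)}} = \frac{10631}{2 \cdot 763 \left(-755 + 763\right)} = \frac{10631}{2 \cdot 763 \cdot 8} = \frac{10631}{12208}$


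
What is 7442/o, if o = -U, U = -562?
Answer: 3721/281 ≈ 13.242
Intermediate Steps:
o = 562 (o = -1*(-562) = 562)
7442/o = 7442/562 = 7442*(1/562) = 3721/281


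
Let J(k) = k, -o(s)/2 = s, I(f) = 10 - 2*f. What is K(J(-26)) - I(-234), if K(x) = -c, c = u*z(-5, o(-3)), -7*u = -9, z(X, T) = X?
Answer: -3301/7 ≈ -471.57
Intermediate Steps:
o(s) = -2*s
u = 9/7 (u = -⅐*(-9) = 9/7 ≈ 1.2857)
c = -45/7 (c = (9/7)*(-5) = -45/7 ≈ -6.4286)
K(x) = 45/7 (K(x) = -1*(-45/7) = 45/7)
K(J(-26)) - I(-234) = 45/7 - (10 - 2*(-234)) = 45/7 - (10 + 468) = 45/7 - 1*478 = 45/7 - 478 = -3301/7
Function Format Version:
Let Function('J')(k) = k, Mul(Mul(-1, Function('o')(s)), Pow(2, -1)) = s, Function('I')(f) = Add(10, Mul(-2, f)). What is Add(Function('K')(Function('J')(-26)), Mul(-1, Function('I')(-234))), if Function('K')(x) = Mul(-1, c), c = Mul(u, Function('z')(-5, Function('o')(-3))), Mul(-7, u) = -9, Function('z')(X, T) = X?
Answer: Rational(-3301, 7) ≈ -471.57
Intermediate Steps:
Function('o')(s) = Mul(-2, s)
u = Rational(9, 7) (u = Mul(Rational(-1, 7), -9) = Rational(9, 7) ≈ 1.2857)
c = Rational(-45, 7) (c = Mul(Rational(9, 7), -5) = Rational(-45, 7) ≈ -6.4286)
Function('K')(x) = Rational(45, 7) (Function('K')(x) = Mul(-1, Rational(-45, 7)) = Rational(45, 7))
Add(Function('K')(Function('J')(-26)), Mul(-1, Function('I')(-234))) = Add(Rational(45, 7), Mul(-1, Add(10, Mul(-2, -234)))) = Add(Rational(45, 7), Mul(-1, Add(10, 468))) = Add(Rational(45, 7), Mul(-1, 478)) = Add(Rational(45, 7), -478) = Rational(-3301, 7)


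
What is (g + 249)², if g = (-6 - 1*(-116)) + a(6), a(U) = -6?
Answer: 124609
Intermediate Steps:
g = 104 (g = (-6 - 1*(-116)) - 6 = (-6 + 116) - 6 = 110 - 6 = 104)
(g + 249)² = (104 + 249)² = 353² = 124609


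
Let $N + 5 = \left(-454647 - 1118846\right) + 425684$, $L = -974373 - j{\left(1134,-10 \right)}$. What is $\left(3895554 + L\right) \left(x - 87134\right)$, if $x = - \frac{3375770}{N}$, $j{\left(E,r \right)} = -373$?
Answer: $- \frac{146092671950470762}{573907} \approx -2.5456 \cdot 10^{11}$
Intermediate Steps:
$L = -974000$ ($L = -974373 - -373 = -974373 + 373 = -974000$)
$N = -1147814$ ($N = -5 + \left(\left(-454647 - 1118846\right) + 425684\right) = -5 + \left(-1573493 + 425684\right) = -5 - 1147809 = -1147814$)
$x = \frac{1687885}{573907}$ ($x = - \frac{3375770}{-1147814} = \left(-3375770\right) \left(- \frac{1}{1147814}\right) = \frac{1687885}{573907} \approx 2.941$)
$\left(3895554 + L\right) \left(x - 87134\right) = \left(3895554 - 974000\right) \left(\frac{1687885}{573907} - 87134\right) = 2921554 \left(- \frac{50005124653}{573907}\right) = - \frac{146092671950470762}{573907}$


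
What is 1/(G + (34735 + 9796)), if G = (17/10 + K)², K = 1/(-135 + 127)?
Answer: 1600/71253569 ≈ 2.2455e-5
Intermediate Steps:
K = -⅛ (K = 1/(-8) = -⅛ ≈ -0.12500)
G = 3969/1600 (G = (17/10 - ⅛)² = (63/40)² = 3969/1600 ≈ 2.4806)
1/(G + (34735 + 9796)) = 1/(3969/1600 + (34735 + 9796)) = 1/(3969/1600 + 44531) = 1/(71253569/1600) = 1600/71253569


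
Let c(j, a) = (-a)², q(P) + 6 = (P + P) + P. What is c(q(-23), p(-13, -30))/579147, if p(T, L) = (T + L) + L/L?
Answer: 588/193049 ≈ 0.0030459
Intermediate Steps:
p(T, L) = 1 + L + T (p(T, L) = (L + T) + 1 = 1 + L + T)
q(P) = -6 + 3*P (q(P) = -6 + ((P + P) + P) = -6 + (2*P + P) = -6 + 3*P)
c(j, a) = a²
c(q(-23), p(-13, -30))/579147 = (1 - 30 - 13)²/579147 = (-42)²*(1/579147) = 1764*(1/579147) = 588/193049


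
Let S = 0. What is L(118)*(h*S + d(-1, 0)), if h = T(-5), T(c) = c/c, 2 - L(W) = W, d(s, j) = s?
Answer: 116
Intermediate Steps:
L(W) = 2 - W
T(c) = 1
h = 1
L(118)*(h*S + d(-1, 0)) = (2 - 1*118)*(1*0 - 1) = (2 - 118)*(0 - 1) = -116*(-1) = 116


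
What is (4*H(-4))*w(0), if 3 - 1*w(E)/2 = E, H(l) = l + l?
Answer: -192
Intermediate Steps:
H(l) = 2*l
w(E) = 6 - 2*E
(4*H(-4))*w(0) = (4*(2*(-4)))*(6 - 2*0) = (4*(-8))*(6 + 0) = -32*6 = -192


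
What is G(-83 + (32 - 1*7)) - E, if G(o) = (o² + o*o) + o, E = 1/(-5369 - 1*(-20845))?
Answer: 103224919/15476 ≈ 6670.0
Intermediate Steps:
E = 1/15476 (E = 1/(-5369 + 20845) = 1/15476 ≈ 6.4616e-5)
G(o) = o + 2*o² (G(o) = (o² + o²) + o = 2*o² + o = o + 2*o²)
G(-83 + (32 - 1*7)) - E = (-83 + (32 - 1*7))*(1 + 2*(-83 + (32 - 1*7))) - 1*1/15476 = (-83 + (32 - 7))*(1 + 2*(-83 + (32 - 7))) - 1/15476 = (-83 + 25)*(1 + 2*(-83 + 25)) - 1/15476 = -58*(1 + 2*(-58)) - 1/15476 = -58*(1 - 116) - 1/15476 = -58*(-115) - 1/15476 = 6670 - 1/15476 = 103224919/15476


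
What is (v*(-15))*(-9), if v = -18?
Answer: -2430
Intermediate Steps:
(v*(-15))*(-9) = -18*(-15)*(-9) = 270*(-9) = -2430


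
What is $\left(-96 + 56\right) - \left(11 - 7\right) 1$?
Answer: $-44$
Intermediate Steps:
$\left(-96 + 56\right) - \left(11 - 7\right) 1 = -40 - 4 \cdot 1 = -40 - 4 = -44$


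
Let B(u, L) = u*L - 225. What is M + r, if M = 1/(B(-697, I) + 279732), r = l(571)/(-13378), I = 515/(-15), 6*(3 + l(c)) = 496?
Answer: -108722083/18267230904 ≈ -0.0059518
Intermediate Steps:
l(c) = 239/3 (l(c) = -3 + (⅙)*496 = -3 + 248/3 = 239/3)
I = -103/3 (I = 515*(-1/15) = -103/3 ≈ -34.333)
B(u, L) = -225 + L*u (B(u, L) = L*u - 225 = -225 + L*u)
r = -239/40134 (r = (239/3)/(-13378) = (239/3)*(-1/13378) = -239/40134 ≈ -0.0059550)
M = 3/910312 (M = 1/((-225 - 103/3*(-697)) + 279732) = 1/((-225 + 71791/3) + 279732) = 1/(71116/3 + 279732) = 1/(910312/3) = 3/910312 ≈ 3.2956e-6)
M + r = 3/910312 - 239/40134 = -108722083/18267230904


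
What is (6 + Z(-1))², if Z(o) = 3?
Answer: 81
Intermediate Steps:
(6 + Z(-1))² = (6 + 3)² = 9² = 81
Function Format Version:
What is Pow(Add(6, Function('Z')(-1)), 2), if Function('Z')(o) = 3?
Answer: 81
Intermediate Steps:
Pow(Add(6, Function('Z')(-1)), 2) = Pow(Add(6, 3), 2) = Pow(9, 2) = 81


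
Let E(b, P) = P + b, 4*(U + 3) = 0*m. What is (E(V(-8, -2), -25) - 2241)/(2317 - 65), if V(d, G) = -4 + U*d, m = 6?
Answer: -1123/1126 ≈ -0.99734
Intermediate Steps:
U = -3 (U = -3 + (0*6)/4 = -3 + (¼)*0 = -3 + 0 = -3)
V(d, G) = -4 - 3*d
(E(V(-8, -2), -25) - 2241)/(2317 - 65) = ((-25 + (-4 - 3*(-8))) - 2241)/(2317 - 65) = ((-25 + (-4 + 24)) - 2241)/2252 = ((-25 + 20) - 2241)*(1/2252) = (-5 - 2241)*(1/2252) = -2246*1/2252 = -1123/1126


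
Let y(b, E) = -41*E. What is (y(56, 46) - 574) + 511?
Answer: -1949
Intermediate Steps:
(y(56, 46) - 574) + 511 = (-41*46 - 574) + 511 = (-1886 - 574) + 511 = -2460 + 511 = -1949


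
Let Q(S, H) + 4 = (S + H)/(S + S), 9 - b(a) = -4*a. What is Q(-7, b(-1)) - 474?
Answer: -3345/7 ≈ -477.86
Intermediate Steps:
b(a) = 9 + 4*a (b(a) = 9 - (-4)*a = 9 + 4*a)
Q(S, H) = -4 + (H + S)/(2*S) (Q(S, H) = -4 + (S + H)/(S + S) = -4 + (H + S)/((2*S)) = -4 + (H + S)*(1/(2*S)) = -4 + (H + S)/(2*S))
Q(-7, b(-1)) - 474 = (½)*((9 + 4*(-1)) - 7*(-7))/(-7) - 474 = (½)*(-⅐)*((9 - 4) + 49) - 474 = (½)*(-⅐)*(5 + 49) - 474 = (½)*(-⅐)*54 - 474 = -27/7 - 474 = -3345/7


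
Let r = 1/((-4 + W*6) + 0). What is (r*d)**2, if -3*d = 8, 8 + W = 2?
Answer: 1/225 ≈ 0.0044444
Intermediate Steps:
W = -6 (W = -8 + 2 = -6)
d = -8/3 (d = -1/3*8 = -8/3 ≈ -2.6667)
r = -1/40 (r = 1/((-4 - 6*6) + 0) = 1/((-4 - 36) + 0) = 1/(-40 + 0) = 1/(-40) = -1/40 ≈ -0.025000)
(r*d)**2 = (-1/40*(-8/3))**2 = (1/15)**2 = 1/225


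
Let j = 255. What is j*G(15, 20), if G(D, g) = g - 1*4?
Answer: 4080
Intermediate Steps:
G(D, g) = -4 + g (G(D, g) = g - 4 = -4 + g)
j*G(15, 20) = 255*(-4 + 20) = 255*16 = 4080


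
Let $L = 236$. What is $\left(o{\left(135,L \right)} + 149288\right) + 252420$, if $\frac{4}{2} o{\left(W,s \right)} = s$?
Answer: $401826$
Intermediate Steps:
$o{\left(W,s \right)} = \frac{s}{2}$
$\left(o{\left(135,L \right)} + 149288\right) + 252420 = \left(\frac{1}{2} \cdot 236 + 149288\right) + 252420 = \left(118 + 149288\right) + 252420 = 149406 + 252420 = 401826$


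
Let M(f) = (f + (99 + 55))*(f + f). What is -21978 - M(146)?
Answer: -109578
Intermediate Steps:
M(f) = 2*f*(154 + f) (M(f) = (f + 154)*(2*f) = (154 + f)*(2*f) = 2*f*(154 + f))
-21978 - M(146) = -21978 - 2*146*(154 + 146) = -21978 - 2*146*300 = -21978 - 1*87600 = -21978 - 87600 = -109578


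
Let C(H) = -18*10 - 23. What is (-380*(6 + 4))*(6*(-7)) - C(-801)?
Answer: 159803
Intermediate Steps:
C(H) = -203 (C(H) = -180 - 23 = -203)
(-380*(6 + 4))*(6*(-7)) - C(-801) = (-380*(6 + 4))*(6*(-7)) - 1*(-203) = -380*10*(-42) + 203 = -95*40*(-42) + 203 = -3800*(-42) + 203 = 159600 + 203 = 159803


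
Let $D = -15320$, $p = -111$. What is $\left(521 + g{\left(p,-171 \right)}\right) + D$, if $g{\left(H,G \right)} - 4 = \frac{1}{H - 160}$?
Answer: $- \frac{4009446}{271} \approx -14795.0$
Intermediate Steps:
$g{\left(H,G \right)} = 4 + \frac{1}{-160 + H}$ ($g{\left(H,G \right)} = 4 + \frac{1}{H - 160} = 4 + \frac{1}{-160 + H}$)
$\left(521 + g{\left(p,-171 \right)}\right) + D = \left(521 + \frac{-639 + 4 \left(-111\right)}{-160 - 111}\right) - 15320 = \left(521 + \frac{-639 - 444}{-271}\right) - 15320 = \left(521 - - \frac{1083}{271}\right) - 15320 = \left(521 + \frac{1083}{271}\right) - 15320 = \frac{142274}{271} - 15320 = - \frac{4009446}{271}$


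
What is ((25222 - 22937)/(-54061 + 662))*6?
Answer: -13710/53399 ≈ -0.25675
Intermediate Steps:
((25222 - 22937)/(-54061 + 662))*6 = (2285/(-53399))*6 = (2285*(-1/53399))*6 = -2285/53399*6 = -13710/53399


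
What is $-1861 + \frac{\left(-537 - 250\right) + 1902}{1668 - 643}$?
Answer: $- \frac{381282}{205} \approx -1859.9$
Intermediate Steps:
$-1861 + \frac{\left(-537 - 250\right) + 1902}{1668 - 643} = -1861 + \frac{\left(-537 - 250\right) + 1902}{1025} = -1861 + \left(-787 + 1902\right) \frac{1}{1025} = -1861 + 1115 \cdot \frac{1}{1025} = -1861 + \frac{223}{205} = - \frac{381282}{205}$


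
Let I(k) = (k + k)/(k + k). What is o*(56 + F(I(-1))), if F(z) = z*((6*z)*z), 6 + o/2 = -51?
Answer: -7068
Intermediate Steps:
o = -114 (o = -12 + 2*(-51) = -12 - 102 = -114)
I(k) = 1 (I(k) = (2*k)/((2*k)) = (2*k)*(1/(2*k)) = 1)
F(z) = 6*z³ (F(z) = z*(6*z²) = 6*z³)
o*(56 + F(I(-1))) = -114*(56 + 6*1³) = -114*(56 + 6*1) = -114*(56 + 6) = -114*62 = -7068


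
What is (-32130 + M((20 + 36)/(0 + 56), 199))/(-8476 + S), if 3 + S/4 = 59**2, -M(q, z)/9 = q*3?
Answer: -3573/604 ≈ -5.9156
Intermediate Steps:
M(q, z) = -27*q (M(q, z) = -9*q*3 = -27*q)
S = 13912 (S = -12 + 4*59**2 = -12 + 4*3481 = -12 + 13924 = 13912)
(-32130 + M((20 + 36)/(0 + 56), 199))/(-8476 + S) = (-32130 - 27*(20 + 36)/(0 + 56))/(-8476 + 13912) = (-32130 - 1512/56)/5436 = (-32130 - 1512/56)*(1/5436) = (-32130 - 27*1)*(1/5436) = (-32130 - 27)*(1/5436) = -32157*1/5436 = -3573/604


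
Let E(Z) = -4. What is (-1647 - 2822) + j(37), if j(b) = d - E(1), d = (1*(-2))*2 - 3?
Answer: -4472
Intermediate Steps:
d = -7 (d = -2*2 - 3 = -4 - 3 = -7)
j(b) = -3 (j(b) = -7 - 1*(-4) = -7 + 4 = -3)
(-1647 - 2822) + j(37) = (-1647 - 2822) - 3 = -4469 - 3 = -4472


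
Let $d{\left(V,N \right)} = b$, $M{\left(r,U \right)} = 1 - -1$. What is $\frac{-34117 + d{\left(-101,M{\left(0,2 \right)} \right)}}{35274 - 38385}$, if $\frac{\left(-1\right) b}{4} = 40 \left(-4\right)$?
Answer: $\frac{11159}{1037} \approx 10.761$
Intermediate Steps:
$M{\left(r,U \right)} = 2$ ($M{\left(r,U \right)} = 1 + 1 = 2$)
$b = 640$ ($b = - 4 \cdot 40 \left(-4\right) = \left(-4\right) \left(-160\right) = 640$)
$d{\left(V,N \right)} = 640$
$\frac{-34117 + d{\left(-101,M{\left(0,2 \right)} \right)}}{35274 - 38385} = \frac{-34117 + 640}{35274 - 38385} = - \frac{33477}{-3111} = \left(-33477\right) \left(- \frac{1}{3111}\right) = \frac{11159}{1037}$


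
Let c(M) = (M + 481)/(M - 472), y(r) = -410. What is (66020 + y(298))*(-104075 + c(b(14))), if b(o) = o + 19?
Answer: -2997684092790/439 ≈ -6.8284e+9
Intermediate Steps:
b(o) = 19 + o
c(M) = (481 + M)/(-472 + M)
(66020 + y(298))*(-104075 + c(b(14))) = (66020 - 410)*(-104075 + (481 + (19 + 14))/(-472 + (19 + 14))) = 65610*(-104075 + (481 + 33)/(-472 + 33)) = 65610*(-104075 + 514/(-439)) = 65610*(-104075 - 1/439*514) = 65610*(-104075 - 514/439) = 65610*(-45689439/439) = -2997684092790/439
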